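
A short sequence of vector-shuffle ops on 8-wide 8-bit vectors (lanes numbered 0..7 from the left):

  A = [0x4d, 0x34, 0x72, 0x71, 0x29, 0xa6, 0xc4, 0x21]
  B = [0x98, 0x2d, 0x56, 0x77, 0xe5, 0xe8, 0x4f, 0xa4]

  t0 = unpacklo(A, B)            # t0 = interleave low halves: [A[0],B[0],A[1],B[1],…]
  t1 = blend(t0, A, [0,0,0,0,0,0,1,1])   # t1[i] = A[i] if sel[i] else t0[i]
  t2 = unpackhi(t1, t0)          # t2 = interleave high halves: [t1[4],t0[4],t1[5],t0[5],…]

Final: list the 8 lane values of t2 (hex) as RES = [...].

RES = [ 0x72  0x72  0x56  0x56  0xc4  0x71  0x21  0x77 ]

t0 = [0x4d, 0x98, 0x34, 0x2d, 0x72, 0x56, 0x71, 0x77]
t1 = [0x4d, 0x98, 0x34, 0x2d, 0x72, 0x56, 0xc4, 0x21]
t2 = [0x72, 0x72, 0x56, 0x56, 0xc4, 0x71, 0x21, 0x77]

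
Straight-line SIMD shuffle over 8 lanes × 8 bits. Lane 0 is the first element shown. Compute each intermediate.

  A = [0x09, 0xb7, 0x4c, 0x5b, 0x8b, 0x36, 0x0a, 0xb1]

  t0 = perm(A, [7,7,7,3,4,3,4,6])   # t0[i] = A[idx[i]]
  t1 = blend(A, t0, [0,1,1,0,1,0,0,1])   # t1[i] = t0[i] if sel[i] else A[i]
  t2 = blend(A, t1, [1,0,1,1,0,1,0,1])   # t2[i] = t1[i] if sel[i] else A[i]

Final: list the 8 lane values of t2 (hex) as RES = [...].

RES = [ 0x09  0xb7  0xb1  0x5b  0x8b  0x36  0x0a  0x0a ]

t0 = [0xb1, 0xb1, 0xb1, 0x5b, 0x8b, 0x5b, 0x8b, 0x0a]
t1 = [0x09, 0xb1, 0xb1, 0x5b, 0x8b, 0x36, 0x0a, 0x0a]
t2 = [0x09, 0xb7, 0xb1, 0x5b, 0x8b, 0x36, 0x0a, 0x0a]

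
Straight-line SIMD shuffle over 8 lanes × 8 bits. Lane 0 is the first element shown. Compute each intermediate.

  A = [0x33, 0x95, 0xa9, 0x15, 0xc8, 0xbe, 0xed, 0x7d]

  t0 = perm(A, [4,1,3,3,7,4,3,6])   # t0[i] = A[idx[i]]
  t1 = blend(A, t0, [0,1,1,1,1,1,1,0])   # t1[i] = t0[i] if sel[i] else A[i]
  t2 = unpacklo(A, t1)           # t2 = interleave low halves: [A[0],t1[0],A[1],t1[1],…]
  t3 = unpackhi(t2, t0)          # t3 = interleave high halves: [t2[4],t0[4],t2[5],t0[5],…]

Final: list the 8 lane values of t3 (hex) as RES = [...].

→ t0 |c8|95|15|15|7d|c8|15|ed|
→ t1 |33|95|15|15|7d|c8|15|7d|
→ t2 |33|33|95|95|a9|15|15|15|
→ t3 |a9|7d|15|c8|15|15|15|ed|

RES = [ 0xa9  0x7d  0x15  0xc8  0x15  0x15  0x15  0xed ]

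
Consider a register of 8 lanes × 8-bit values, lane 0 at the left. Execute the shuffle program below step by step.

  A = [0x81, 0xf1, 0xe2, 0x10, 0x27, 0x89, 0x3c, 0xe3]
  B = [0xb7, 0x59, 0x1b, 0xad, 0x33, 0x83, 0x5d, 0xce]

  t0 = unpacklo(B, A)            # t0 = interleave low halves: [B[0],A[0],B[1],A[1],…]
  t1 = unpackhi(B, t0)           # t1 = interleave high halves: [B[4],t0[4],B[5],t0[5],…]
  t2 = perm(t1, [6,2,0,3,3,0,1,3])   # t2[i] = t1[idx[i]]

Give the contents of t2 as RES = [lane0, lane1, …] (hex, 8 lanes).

  t0: b7 81 59 f1 1b e2 ad 10
  t1: 33 1b 83 e2 5d ad ce 10
  t2: ce 83 33 e2 e2 33 1b e2

RES = [0xce, 0x83, 0x33, 0xe2, 0xe2, 0x33, 0x1b, 0xe2]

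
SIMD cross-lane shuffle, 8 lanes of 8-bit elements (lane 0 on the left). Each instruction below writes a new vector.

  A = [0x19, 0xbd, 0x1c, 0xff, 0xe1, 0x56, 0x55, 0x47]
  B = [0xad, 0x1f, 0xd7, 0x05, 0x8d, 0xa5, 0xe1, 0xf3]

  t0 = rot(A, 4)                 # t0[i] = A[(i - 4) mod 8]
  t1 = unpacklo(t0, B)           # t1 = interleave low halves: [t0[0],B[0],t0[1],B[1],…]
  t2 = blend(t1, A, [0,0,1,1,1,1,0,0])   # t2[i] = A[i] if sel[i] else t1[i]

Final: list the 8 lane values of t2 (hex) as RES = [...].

→ t0 |e1|56|55|47|19|bd|1c|ff|
→ t1 |e1|ad|56|1f|55|d7|47|05|
→ t2 |e1|ad|1c|ff|e1|56|47|05|

RES = [0xe1, 0xad, 0x1c, 0xff, 0xe1, 0x56, 0x47, 0x05]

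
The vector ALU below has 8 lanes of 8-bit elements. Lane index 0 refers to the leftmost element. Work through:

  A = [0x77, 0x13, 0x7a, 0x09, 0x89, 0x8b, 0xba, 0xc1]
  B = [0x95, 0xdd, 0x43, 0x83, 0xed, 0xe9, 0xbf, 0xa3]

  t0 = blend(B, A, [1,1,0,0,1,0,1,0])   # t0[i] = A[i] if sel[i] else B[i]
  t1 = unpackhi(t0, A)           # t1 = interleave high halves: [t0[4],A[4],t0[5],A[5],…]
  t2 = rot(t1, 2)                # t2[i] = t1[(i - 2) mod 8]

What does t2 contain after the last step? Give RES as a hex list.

RES = [ 0xa3  0xc1  0x89  0x89  0xe9  0x8b  0xba  0xba ]

t0 = [0x77, 0x13, 0x43, 0x83, 0x89, 0xe9, 0xba, 0xa3]
t1 = [0x89, 0x89, 0xe9, 0x8b, 0xba, 0xba, 0xa3, 0xc1]
t2 = [0xa3, 0xc1, 0x89, 0x89, 0xe9, 0x8b, 0xba, 0xba]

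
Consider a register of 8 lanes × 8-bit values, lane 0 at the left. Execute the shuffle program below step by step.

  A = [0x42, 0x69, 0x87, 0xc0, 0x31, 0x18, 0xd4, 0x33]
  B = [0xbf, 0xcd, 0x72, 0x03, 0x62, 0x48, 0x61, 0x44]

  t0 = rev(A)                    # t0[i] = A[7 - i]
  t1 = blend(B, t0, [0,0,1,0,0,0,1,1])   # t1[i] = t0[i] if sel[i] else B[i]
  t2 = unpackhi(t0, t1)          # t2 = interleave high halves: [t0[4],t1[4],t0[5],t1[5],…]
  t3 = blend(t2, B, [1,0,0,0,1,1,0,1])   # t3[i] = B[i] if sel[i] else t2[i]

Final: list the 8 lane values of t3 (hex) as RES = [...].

RES = [ 0xbf  0x62  0x87  0x48  0x62  0x48  0x42  0x44 ]

  t0: 33 d4 18 31 c0 87 69 42
  t1: bf cd 18 03 62 48 69 42
  t2: c0 62 87 48 69 69 42 42
  t3: bf 62 87 48 62 48 42 44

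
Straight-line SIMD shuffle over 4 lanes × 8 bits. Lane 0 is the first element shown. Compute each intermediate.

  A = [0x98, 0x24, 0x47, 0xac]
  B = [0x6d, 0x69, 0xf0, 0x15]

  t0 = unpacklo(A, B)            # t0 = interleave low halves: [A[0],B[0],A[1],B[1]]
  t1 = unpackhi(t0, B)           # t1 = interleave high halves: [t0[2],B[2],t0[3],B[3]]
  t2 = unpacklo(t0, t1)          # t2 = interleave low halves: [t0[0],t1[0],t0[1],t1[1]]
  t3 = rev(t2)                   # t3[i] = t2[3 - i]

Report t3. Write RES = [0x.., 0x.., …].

t0 = [0x98, 0x6d, 0x24, 0x69]
t1 = [0x24, 0xf0, 0x69, 0x15]
t2 = [0x98, 0x24, 0x6d, 0xf0]
t3 = [0xf0, 0x6d, 0x24, 0x98]

RES = [0xf0, 0x6d, 0x24, 0x98]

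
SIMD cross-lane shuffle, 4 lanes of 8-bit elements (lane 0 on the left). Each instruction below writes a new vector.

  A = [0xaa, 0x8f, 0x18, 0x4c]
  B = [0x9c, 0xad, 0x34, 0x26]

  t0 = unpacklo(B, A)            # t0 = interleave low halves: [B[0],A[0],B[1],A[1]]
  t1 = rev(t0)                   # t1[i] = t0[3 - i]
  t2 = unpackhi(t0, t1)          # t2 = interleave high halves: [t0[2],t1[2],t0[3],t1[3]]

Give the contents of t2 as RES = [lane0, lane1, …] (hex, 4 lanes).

RES = [ 0xad  0xaa  0x8f  0x9c ]

→ t0 |9c|aa|ad|8f|
→ t1 |8f|ad|aa|9c|
→ t2 |ad|aa|8f|9c|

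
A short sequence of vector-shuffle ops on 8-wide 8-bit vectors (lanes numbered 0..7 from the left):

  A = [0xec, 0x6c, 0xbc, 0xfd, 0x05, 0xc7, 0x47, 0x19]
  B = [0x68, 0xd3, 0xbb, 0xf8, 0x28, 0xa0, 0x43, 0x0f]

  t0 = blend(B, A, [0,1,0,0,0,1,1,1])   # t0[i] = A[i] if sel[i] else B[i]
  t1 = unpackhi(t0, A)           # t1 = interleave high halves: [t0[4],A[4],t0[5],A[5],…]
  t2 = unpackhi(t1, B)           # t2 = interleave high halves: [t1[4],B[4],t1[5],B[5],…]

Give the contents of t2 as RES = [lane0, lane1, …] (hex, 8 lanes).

  t0: 68 6c bb f8 28 c7 47 19
  t1: 28 05 c7 c7 47 47 19 19
  t2: 47 28 47 a0 19 43 19 0f

RES = [ 0x47  0x28  0x47  0xa0  0x19  0x43  0x19  0x0f ]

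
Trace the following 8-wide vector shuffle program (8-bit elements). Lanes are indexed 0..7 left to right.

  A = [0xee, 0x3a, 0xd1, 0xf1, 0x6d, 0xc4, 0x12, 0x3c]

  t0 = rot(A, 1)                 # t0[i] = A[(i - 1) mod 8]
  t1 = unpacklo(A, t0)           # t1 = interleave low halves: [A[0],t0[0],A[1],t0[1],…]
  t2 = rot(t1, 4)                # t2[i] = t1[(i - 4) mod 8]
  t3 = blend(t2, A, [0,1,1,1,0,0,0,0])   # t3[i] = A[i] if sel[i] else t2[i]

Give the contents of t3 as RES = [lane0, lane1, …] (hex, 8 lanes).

RES = [ 0xd1  0x3a  0xd1  0xf1  0xee  0x3c  0x3a  0xee ]

  t0: 3c ee 3a d1 f1 6d c4 12
  t1: ee 3c 3a ee d1 3a f1 d1
  t2: d1 3a f1 d1 ee 3c 3a ee
  t3: d1 3a d1 f1 ee 3c 3a ee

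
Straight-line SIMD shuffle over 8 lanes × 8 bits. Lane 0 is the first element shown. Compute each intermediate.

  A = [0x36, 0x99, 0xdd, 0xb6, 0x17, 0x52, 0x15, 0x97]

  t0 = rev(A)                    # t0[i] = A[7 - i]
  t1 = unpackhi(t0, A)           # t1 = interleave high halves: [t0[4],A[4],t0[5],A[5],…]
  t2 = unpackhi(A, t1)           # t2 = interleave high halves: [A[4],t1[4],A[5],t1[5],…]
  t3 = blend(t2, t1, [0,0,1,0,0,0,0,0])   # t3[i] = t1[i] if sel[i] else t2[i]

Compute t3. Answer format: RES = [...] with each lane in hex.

→ t0 |97|15|52|17|b6|dd|99|36|
→ t1 |b6|17|dd|52|99|15|36|97|
→ t2 |17|99|52|15|15|36|97|97|
→ t3 |17|99|dd|15|15|36|97|97|

RES = [ 0x17  0x99  0xdd  0x15  0x15  0x36  0x97  0x97 ]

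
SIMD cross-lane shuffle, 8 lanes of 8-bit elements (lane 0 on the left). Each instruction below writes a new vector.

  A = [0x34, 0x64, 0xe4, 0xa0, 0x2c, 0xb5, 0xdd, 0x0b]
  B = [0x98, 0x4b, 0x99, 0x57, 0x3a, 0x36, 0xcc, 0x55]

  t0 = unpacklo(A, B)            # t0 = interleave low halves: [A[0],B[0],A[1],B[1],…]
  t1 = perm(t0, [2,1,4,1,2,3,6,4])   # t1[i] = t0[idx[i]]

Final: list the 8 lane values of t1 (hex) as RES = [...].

t0 = [0x34, 0x98, 0x64, 0x4b, 0xe4, 0x99, 0xa0, 0x57]
t1 = [0x64, 0x98, 0xe4, 0x98, 0x64, 0x4b, 0xa0, 0xe4]

RES = [ 0x64  0x98  0xe4  0x98  0x64  0x4b  0xa0  0xe4 ]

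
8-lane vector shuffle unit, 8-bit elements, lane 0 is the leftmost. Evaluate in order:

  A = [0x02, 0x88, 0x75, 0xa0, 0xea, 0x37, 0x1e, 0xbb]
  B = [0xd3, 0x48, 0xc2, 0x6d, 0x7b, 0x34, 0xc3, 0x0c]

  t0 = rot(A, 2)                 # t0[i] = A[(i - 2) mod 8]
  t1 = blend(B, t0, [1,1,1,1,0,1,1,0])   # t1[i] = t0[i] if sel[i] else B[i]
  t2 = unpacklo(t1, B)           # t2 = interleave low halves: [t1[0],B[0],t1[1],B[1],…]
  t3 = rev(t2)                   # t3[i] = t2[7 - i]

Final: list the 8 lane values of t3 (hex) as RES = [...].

RES = [ 0x6d  0x88  0xc2  0x02  0x48  0xbb  0xd3  0x1e ]

→ t0 |1e|bb|02|88|75|a0|ea|37|
→ t1 |1e|bb|02|88|7b|a0|ea|0c|
→ t2 |1e|d3|bb|48|02|c2|88|6d|
→ t3 |6d|88|c2|02|48|bb|d3|1e|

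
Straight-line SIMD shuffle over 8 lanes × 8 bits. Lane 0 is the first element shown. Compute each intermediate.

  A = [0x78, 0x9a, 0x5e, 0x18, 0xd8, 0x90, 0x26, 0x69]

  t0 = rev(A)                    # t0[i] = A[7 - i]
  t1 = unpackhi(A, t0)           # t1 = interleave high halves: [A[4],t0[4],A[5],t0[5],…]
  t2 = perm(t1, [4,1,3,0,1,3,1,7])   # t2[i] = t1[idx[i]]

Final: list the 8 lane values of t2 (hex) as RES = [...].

RES = [ 0x26  0x18  0x5e  0xd8  0x18  0x5e  0x18  0x78 ]

t0 = [0x69, 0x26, 0x90, 0xd8, 0x18, 0x5e, 0x9a, 0x78]
t1 = [0xd8, 0x18, 0x90, 0x5e, 0x26, 0x9a, 0x69, 0x78]
t2 = [0x26, 0x18, 0x5e, 0xd8, 0x18, 0x5e, 0x18, 0x78]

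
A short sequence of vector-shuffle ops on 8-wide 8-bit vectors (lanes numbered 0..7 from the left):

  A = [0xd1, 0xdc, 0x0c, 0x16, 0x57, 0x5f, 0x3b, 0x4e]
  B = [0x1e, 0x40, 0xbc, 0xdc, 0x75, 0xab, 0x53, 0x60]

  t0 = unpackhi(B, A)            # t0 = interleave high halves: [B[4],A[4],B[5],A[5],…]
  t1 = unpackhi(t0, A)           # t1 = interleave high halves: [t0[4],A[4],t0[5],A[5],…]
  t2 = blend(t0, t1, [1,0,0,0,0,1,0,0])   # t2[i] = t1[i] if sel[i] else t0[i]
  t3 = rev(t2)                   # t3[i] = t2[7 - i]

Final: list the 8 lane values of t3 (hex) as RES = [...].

RES = [0x4e, 0x60, 0x3b, 0x53, 0x5f, 0xab, 0x57, 0x53]

  t0: 75 57 ab 5f 53 3b 60 4e
  t1: 53 57 3b 5f 60 3b 4e 4e
  t2: 53 57 ab 5f 53 3b 60 4e
  t3: 4e 60 3b 53 5f ab 57 53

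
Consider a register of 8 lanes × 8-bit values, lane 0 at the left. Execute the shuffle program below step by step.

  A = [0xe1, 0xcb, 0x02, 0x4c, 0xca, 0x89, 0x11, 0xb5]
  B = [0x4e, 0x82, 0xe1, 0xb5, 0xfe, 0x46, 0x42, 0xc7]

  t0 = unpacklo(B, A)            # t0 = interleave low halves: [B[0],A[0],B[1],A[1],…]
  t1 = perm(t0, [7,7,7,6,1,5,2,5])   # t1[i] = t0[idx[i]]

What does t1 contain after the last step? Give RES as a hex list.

RES = [ 0x4c  0x4c  0x4c  0xb5  0xe1  0x02  0x82  0x02 ]

t0 = [0x4e, 0xe1, 0x82, 0xcb, 0xe1, 0x02, 0xb5, 0x4c]
t1 = [0x4c, 0x4c, 0x4c, 0xb5, 0xe1, 0x02, 0x82, 0x02]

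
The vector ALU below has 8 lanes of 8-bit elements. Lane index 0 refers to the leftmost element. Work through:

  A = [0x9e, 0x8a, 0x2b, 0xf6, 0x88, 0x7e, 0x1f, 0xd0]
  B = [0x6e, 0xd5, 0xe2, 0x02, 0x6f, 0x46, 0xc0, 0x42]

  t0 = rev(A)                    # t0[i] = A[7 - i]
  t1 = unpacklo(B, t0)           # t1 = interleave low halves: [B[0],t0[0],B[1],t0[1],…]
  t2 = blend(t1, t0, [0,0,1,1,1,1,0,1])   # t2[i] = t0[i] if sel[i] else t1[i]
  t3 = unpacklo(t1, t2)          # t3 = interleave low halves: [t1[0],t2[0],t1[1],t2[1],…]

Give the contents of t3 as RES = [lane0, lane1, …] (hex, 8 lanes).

→ t0 |d0|1f|7e|88|f6|2b|8a|9e|
→ t1 |6e|d0|d5|1f|e2|7e|02|88|
→ t2 |6e|d0|7e|88|f6|2b|02|9e|
→ t3 |6e|6e|d0|d0|d5|7e|1f|88|

RES = [0x6e, 0x6e, 0xd0, 0xd0, 0xd5, 0x7e, 0x1f, 0x88]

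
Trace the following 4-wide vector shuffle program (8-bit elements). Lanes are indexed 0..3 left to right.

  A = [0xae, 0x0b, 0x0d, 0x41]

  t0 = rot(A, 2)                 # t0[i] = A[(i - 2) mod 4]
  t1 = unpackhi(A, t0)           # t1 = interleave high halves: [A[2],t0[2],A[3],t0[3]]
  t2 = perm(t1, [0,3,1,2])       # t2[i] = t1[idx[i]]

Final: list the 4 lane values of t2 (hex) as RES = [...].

RES = [0x0d, 0x0b, 0xae, 0x41]

t0 = [0x0d, 0x41, 0xae, 0x0b]
t1 = [0x0d, 0xae, 0x41, 0x0b]
t2 = [0x0d, 0x0b, 0xae, 0x41]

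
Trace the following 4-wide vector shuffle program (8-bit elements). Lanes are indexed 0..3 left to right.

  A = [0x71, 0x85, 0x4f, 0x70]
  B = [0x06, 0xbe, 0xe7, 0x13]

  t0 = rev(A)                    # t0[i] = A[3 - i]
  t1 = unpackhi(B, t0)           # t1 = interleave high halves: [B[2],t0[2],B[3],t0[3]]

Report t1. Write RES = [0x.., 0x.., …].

t0 = [0x70, 0x4f, 0x85, 0x71]
t1 = [0xe7, 0x85, 0x13, 0x71]

RES = [ 0xe7  0x85  0x13  0x71 ]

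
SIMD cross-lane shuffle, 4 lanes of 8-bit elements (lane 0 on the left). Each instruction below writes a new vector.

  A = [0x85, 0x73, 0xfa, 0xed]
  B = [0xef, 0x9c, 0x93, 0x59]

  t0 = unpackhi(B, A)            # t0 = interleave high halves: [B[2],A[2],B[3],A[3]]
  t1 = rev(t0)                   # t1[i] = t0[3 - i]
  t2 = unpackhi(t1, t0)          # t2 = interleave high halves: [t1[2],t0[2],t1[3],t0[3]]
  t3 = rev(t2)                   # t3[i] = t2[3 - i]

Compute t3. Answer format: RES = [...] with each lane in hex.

  t0: 93 fa 59 ed
  t1: ed 59 fa 93
  t2: fa 59 93 ed
  t3: ed 93 59 fa

RES = [0xed, 0x93, 0x59, 0xfa]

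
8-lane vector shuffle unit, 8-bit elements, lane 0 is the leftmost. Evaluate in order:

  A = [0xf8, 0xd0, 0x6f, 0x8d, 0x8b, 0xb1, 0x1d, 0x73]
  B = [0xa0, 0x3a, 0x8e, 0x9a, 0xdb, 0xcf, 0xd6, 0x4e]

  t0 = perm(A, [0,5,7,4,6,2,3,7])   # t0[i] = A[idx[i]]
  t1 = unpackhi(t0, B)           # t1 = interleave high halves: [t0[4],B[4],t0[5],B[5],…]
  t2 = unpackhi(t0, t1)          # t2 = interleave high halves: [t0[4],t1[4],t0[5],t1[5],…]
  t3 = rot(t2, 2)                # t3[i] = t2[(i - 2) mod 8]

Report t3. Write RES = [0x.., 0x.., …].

  t0: f8 b1 73 8b 1d 6f 8d 73
  t1: 1d db 6f cf 8d d6 73 4e
  t2: 1d 8d 6f d6 8d 73 73 4e
  t3: 73 4e 1d 8d 6f d6 8d 73

RES = [ 0x73  0x4e  0x1d  0x8d  0x6f  0xd6  0x8d  0x73 ]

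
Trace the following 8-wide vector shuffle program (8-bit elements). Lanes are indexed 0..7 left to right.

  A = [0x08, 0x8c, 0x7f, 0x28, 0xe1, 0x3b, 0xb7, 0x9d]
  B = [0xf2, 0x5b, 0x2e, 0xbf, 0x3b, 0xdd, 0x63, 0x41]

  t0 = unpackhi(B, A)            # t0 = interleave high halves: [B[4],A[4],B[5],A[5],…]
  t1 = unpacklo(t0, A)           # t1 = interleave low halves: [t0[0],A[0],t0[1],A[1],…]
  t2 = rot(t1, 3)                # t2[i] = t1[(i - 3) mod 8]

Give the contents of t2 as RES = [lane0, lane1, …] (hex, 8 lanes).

  t0: 3b e1 dd 3b 63 b7 41 9d
  t1: 3b 08 e1 8c dd 7f 3b 28
  t2: 7f 3b 28 3b 08 e1 8c dd

RES = [0x7f, 0x3b, 0x28, 0x3b, 0x08, 0xe1, 0x8c, 0xdd]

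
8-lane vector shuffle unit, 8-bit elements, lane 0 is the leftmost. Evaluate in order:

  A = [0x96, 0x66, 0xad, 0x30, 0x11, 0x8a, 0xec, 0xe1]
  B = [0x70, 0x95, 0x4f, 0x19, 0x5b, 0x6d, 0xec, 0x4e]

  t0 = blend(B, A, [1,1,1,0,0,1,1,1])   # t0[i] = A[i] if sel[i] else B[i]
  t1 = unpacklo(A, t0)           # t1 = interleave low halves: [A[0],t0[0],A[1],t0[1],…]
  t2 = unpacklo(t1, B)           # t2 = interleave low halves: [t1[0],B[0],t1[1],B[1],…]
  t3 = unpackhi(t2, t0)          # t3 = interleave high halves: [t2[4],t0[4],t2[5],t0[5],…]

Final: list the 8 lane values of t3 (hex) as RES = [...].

→ t0 |96|66|ad|19|5b|8a|ec|e1|
→ t1 |96|96|66|66|ad|ad|30|19|
→ t2 |96|70|96|95|66|4f|66|19|
→ t3 |66|5b|4f|8a|66|ec|19|e1|

RES = [ 0x66  0x5b  0x4f  0x8a  0x66  0xec  0x19  0xe1 ]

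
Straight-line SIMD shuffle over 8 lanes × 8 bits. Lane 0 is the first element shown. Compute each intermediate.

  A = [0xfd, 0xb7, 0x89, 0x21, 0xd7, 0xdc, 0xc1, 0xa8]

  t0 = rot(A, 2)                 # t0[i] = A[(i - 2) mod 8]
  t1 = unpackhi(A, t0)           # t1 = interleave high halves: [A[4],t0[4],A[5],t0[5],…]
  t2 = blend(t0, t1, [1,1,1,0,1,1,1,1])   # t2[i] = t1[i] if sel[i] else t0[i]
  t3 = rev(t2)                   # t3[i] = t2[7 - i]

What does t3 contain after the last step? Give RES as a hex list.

t0 = [0xc1, 0xa8, 0xfd, 0xb7, 0x89, 0x21, 0xd7, 0xdc]
t1 = [0xd7, 0x89, 0xdc, 0x21, 0xc1, 0xd7, 0xa8, 0xdc]
t2 = [0xd7, 0x89, 0xdc, 0xb7, 0xc1, 0xd7, 0xa8, 0xdc]
t3 = [0xdc, 0xa8, 0xd7, 0xc1, 0xb7, 0xdc, 0x89, 0xd7]

RES = [0xdc, 0xa8, 0xd7, 0xc1, 0xb7, 0xdc, 0x89, 0xd7]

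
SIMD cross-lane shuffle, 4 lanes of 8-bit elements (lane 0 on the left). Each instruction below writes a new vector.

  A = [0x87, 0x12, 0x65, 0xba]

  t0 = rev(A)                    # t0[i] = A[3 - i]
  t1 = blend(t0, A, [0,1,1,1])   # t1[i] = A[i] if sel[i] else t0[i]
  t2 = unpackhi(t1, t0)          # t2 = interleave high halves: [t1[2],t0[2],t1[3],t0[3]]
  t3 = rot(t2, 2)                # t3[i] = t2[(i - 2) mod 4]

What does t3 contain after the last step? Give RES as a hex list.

RES = [ 0xba  0x87  0x65  0x12 ]

→ t0 |ba|65|12|87|
→ t1 |ba|12|65|ba|
→ t2 |65|12|ba|87|
→ t3 |ba|87|65|12|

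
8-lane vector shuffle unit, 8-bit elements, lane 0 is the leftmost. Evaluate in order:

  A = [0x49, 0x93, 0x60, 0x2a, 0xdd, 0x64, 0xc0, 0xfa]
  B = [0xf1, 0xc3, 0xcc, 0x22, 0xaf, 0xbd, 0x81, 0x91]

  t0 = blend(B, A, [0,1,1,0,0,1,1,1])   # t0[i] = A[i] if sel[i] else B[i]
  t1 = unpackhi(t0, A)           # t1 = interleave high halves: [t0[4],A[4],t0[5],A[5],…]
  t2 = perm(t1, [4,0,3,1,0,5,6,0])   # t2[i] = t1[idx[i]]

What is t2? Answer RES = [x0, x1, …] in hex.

  t0: f1 93 60 22 af 64 c0 fa
  t1: af dd 64 64 c0 c0 fa fa
  t2: c0 af 64 dd af c0 fa af

RES = [0xc0, 0xaf, 0x64, 0xdd, 0xaf, 0xc0, 0xfa, 0xaf]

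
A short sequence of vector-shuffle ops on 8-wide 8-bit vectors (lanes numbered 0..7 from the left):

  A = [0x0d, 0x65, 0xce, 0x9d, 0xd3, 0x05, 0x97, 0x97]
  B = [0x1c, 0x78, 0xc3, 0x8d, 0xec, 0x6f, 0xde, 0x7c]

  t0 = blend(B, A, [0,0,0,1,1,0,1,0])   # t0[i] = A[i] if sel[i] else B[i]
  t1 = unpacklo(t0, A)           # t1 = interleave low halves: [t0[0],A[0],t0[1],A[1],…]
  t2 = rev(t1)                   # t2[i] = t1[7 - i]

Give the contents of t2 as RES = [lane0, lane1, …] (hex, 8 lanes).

RES = [0x9d, 0x9d, 0xce, 0xc3, 0x65, 0x78, 0x0d, 0x1c]

→ t0 |1c|78|c3|9d|d3|6f|97|7c|
→ t1 |1c|0d|78|65|c3|ce|9d|9d|
→ t2 |9d|9d|ce|c3|65|78|0d|1c|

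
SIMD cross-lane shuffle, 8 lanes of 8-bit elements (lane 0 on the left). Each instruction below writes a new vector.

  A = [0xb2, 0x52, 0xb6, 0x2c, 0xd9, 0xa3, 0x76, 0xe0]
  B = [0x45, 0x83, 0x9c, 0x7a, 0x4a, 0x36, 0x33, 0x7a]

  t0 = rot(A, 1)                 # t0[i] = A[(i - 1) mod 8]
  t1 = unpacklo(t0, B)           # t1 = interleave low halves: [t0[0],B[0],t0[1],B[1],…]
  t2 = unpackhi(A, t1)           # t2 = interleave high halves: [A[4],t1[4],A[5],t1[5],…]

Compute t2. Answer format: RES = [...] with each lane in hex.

t0 = [0xe0, 0xb2, 0x52, 0xb6, 0x2c, 0xd9, 0xa3, 0x76]
t1 = [0xe0, 0x45, 0xb2, 0x83, 0x52, 0x9c, 0xb6, 0x7a]
t2 = [0xd9, 0x52, 0xa3, 0x9c, 0x76, 0xb6, 0xe0, 0x7a]

RES = [0xd9, 0x52, 0xa3, 0x9c, 0x76, 0xb6, 0xe0, 0x7a]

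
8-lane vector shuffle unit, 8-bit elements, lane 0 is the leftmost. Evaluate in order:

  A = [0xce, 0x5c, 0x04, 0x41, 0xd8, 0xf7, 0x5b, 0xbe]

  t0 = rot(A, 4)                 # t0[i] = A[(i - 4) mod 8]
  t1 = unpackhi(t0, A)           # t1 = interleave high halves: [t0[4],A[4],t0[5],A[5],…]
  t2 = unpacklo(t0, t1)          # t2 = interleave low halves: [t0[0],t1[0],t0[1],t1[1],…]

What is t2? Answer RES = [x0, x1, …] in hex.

→ t0 |d8|f7|5b|be|ce|5c|04|41|
→ t1 |ce|d8|5c|f7|04|5b|41|be|
→ t2 |d8|ce|f7|d8|5b|5c|be|f7|

RES = [0xd8, 0xce, 0xf7, 0xd8, 0x5b, 0x5c, 0xbe, 0xf7]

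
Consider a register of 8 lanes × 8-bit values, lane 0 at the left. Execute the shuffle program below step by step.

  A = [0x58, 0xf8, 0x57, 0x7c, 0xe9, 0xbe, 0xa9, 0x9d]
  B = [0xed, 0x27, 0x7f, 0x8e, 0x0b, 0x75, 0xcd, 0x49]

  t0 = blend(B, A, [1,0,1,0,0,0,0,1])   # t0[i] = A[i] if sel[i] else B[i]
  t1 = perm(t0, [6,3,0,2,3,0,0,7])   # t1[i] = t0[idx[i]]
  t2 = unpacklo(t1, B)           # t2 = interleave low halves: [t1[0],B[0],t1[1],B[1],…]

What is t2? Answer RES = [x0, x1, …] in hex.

→ t0 |58|27|57|8e|0b|75|cd|9d|
→ t1 |cd|8e|58|57|8e|58|58|9d|
→ t2 |cd|ed|8e|27|58|7f|57|8e|

RES = [0xcd, 0xed, 0x8e, 0x27, 0x58, 0x7f, 0x57, 0x8e]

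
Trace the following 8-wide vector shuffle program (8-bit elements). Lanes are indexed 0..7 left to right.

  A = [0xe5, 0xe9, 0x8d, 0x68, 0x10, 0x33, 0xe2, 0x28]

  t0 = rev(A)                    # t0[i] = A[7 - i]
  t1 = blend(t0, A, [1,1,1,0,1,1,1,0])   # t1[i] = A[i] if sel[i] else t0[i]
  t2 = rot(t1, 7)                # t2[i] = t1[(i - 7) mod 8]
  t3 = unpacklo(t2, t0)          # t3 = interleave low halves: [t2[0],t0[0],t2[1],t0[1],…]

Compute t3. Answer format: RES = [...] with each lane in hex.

t0 = [0x28, 0xe2, 0x33, 0x10, 0x68, 0x8d, 0xe9, 0xe5]
t1 = [0xe5, 0xe9, 0x8d, 0x10, 0x10, 0x33, 0xe2, 0xe5]
t2 = [0xe9, 0x8d, 0x10, 0x10, 0x33, 0xe2, 0xe5, 0xe5]
t3 = [0xe9, 0x28, 0x8d, 0xe2, 0x10, 0x33, 0x10, 0x10]

RES = [0xe9, 0x28, 0x8d, 0xe2, 0x10, 0x33, 0x10, 0x10]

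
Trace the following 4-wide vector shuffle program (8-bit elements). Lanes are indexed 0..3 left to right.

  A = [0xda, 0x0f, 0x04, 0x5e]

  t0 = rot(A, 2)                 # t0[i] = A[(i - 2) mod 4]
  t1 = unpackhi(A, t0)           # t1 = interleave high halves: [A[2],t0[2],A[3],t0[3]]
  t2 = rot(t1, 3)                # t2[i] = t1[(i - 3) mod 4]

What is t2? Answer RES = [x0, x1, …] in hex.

t0 = [0x04, 0x5e, 0xda, 0x0f]
t1 = [0x04, 0xda, 0x5e, 0x0f]
t2 = [0xda, 0x5e, 0x0f, 0x04]

RES = [0xda, 0x5e, 0x0f, 0x04]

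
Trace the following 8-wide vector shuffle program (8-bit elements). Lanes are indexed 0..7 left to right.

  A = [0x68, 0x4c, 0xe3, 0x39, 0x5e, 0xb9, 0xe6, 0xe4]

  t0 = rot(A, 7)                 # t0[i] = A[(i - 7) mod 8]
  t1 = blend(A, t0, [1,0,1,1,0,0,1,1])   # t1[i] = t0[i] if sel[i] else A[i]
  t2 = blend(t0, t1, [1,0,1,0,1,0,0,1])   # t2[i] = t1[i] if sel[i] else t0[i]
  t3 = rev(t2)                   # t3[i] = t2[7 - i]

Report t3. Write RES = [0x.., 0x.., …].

→ t0 |4c|e3|39|5e|b9|e6|e4|68|
→ t1 |4c|4c|39|5e|5e|b9|e4|68|
→ t2 |4c|e3|39|5e|5e|e6|e4|68|
→ t3 |68|e4|e6|5e|5e|39|e3|4c|

RES = [ 0x68  0xe4  0xe6  0x5e  0x5e  0x39  0xe3  0x4c ]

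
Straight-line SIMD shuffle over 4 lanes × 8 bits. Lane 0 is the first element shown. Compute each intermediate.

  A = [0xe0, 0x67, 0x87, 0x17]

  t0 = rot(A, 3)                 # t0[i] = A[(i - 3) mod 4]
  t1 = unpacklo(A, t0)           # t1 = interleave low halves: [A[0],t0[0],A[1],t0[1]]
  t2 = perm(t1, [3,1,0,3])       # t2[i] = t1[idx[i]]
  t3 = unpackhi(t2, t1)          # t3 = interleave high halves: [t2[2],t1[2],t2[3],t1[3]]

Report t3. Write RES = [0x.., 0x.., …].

→ t0 |67|87|17|e0|
→ t1 |e0|67|67|87|
→ t2 |87|67|e0|87|
→ t3 |e0|67|87|87|

RES = [0xe0, 0x67, 0x87, 0x87]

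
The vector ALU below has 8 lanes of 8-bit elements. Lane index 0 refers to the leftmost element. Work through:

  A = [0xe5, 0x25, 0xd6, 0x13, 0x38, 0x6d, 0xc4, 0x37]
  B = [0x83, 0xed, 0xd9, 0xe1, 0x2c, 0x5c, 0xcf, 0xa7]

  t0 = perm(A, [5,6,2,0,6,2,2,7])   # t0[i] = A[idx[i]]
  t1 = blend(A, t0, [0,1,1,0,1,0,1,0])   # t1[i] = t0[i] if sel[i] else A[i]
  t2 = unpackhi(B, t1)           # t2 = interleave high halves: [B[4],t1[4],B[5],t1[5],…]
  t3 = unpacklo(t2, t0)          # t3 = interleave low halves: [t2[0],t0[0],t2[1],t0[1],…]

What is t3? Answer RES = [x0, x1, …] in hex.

RES = [ 0x2c  0x6d  0xc4  0xc4  0x5c  0xd6  0x6d  0xe5 ]

  t0: 6d c4 d6 e5 c4 d6 d6 37
  t1: e5 c4 d6 13 c4 6d d6 37
  t2: 2c c4 5c 6d cf d6 a7 37
  t3: 2c 6d c4 c4 5c d6 6d e5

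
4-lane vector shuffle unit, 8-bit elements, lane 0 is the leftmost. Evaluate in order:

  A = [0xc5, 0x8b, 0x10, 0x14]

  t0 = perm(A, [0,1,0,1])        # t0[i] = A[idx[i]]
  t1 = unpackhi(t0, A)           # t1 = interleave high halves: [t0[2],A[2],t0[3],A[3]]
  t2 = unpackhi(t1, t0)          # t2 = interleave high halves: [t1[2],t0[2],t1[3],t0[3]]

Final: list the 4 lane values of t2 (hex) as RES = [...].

t0 = [0xc5, 0x8b, 0xc5, 0x8b]
t1 = [0xc5, 0x10, 0x8b, 0x14]
t2 = [0x8b, 0xc5, 0x14, 0x8b]

RES = [ 0x8b  0xc5  0x14  0x8b ]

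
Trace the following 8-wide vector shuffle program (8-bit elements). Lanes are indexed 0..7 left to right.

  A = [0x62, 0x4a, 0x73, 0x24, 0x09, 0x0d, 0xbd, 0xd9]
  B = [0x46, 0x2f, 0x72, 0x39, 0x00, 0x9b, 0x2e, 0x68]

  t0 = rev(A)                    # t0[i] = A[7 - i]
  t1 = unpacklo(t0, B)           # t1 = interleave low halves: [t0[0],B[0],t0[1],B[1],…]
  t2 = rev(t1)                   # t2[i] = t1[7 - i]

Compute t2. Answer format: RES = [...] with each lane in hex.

  t0: d9 bd 0d 09 24 73 4a 62
  t1: d9 46 bd 2f 0d 72 09 39
  t2: 39 09 72 0d 2f bd 46 d9

RES = [ 0x39  0x09  0x72  0x0d  0x2f  0xbd  0x46  0xd9 ]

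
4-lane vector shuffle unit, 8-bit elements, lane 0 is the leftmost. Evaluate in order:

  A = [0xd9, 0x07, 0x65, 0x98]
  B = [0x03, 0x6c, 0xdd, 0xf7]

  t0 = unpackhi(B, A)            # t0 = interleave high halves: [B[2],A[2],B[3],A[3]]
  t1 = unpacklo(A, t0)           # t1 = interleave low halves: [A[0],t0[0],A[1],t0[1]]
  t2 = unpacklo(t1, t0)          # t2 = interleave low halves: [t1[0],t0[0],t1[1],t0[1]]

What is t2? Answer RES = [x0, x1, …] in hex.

→ t0 |dd|65|f7|98|
→ t1 |d9|dd|07|65|
→ t2 |d9|dd|dd|65|

RES = [0xd9, 0xdd, 0xdd, 0x65]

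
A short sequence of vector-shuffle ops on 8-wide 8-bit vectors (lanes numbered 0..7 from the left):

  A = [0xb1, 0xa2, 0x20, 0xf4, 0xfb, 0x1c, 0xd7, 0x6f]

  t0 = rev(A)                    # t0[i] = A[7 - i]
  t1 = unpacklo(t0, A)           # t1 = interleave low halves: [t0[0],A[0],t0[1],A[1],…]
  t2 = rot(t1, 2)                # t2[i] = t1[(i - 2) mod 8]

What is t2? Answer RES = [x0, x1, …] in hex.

t0 = [0x6f, 0xd7, 0x1c, 0xfb, 0xf4, 0x20, 0xa2, 0xb1]
t1 = [0x6f, 0xb1, 0xd7, 0xa2, 0x1c, 0x20, 0xfb, 0xf4]
t2 = [0xfb, 0xf4, 0x6f, 0xb1, 0xd7, 0xa2, 0x1c, 0x20]

RES = [ 0xfb  0xf4  0x6f  0xb1  0xd7  0xa2  0x1c  0x20 ]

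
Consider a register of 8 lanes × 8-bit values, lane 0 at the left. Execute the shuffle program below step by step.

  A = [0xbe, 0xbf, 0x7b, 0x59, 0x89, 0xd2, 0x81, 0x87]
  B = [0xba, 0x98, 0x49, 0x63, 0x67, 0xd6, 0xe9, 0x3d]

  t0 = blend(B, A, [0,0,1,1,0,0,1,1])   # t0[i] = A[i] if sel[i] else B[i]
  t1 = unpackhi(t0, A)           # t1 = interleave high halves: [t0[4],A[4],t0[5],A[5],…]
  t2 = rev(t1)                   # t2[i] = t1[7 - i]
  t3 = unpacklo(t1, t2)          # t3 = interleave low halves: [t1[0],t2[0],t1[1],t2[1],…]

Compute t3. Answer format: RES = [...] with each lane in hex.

RES = [0x67, 0x87, 0x89, 0x87, 0xd6, 0x81, 0xd2, 0x81]

→ t0 |ba|98|7b|59|67|d6|81|87|
→ t1 |67|89|d6|d2|81|81|87|87|
→ t2 |87|87|81|81|d2|d6|89|67|
→ t3 |67|87|89|87|d6|81|d2|81|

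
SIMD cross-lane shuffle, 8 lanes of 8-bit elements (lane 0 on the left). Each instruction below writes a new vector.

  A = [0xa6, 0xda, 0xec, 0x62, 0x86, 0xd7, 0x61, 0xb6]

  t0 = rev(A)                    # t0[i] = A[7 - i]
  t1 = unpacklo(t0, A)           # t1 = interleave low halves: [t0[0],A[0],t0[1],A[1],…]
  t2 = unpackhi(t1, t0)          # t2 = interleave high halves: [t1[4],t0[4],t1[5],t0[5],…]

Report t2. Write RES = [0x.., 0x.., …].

t0 = [0xb6, 0x61, 0xd7, 0x86, 0x62, 0xec, 0xda, 0xa6]
t1 = [0xb6, 0xa6, 0x61, 0xda, 0xd7, 0xec, 0x86, 0x62]
t2 = [0xd7, 0x62, 0xec, 0xec, 0x86, 0xda, 0x62, 0xa6]

RES = [0xd7, 0x62, 0xec, 0xec, 0x86, 0xda, 0x62, 0xa6]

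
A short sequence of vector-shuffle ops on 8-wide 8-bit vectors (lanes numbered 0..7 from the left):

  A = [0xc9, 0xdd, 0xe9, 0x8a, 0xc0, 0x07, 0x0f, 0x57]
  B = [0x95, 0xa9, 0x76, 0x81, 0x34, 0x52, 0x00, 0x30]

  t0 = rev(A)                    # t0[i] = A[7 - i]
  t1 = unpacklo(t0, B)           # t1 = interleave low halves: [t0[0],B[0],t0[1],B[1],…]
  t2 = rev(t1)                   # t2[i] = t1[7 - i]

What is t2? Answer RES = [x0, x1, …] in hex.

RES = [0x81, 0xc0, 0x76, 0x07, 0xa9, 0x0f, 0x95, 0x57]

t0 = [0x57, 0x0f, 0x07, 0xc0, 0x8a, 0xe9, 0xdd, 0xc9]
t1 = [0x57, 0x95, 0x0f, 0xa9, 0x07, 0x76, 0xc0, 0x81]
t2 = [0x81, 0xc0, 0x76, 0x07, 0xa9, 0x0f, 0x95, 0x57]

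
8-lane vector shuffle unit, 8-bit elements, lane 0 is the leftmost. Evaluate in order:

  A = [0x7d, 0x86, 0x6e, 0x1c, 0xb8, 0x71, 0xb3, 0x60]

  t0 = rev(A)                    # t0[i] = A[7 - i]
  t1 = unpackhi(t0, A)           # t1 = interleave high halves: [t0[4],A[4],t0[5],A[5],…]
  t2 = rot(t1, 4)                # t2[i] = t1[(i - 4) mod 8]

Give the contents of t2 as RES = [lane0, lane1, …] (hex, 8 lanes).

→ t0 |60|b3|71|b8|1c|6e|86|7d|
→ t1 |1c|b8|6e|71|86|b3|7d|60|
→ t2 |86|b3|7d|60|1c|b8|6e|71|

RES = [0x86, 0xb3, 0x7d, 0x60, 0x1c, 0xb8, 0x6e, 0x71]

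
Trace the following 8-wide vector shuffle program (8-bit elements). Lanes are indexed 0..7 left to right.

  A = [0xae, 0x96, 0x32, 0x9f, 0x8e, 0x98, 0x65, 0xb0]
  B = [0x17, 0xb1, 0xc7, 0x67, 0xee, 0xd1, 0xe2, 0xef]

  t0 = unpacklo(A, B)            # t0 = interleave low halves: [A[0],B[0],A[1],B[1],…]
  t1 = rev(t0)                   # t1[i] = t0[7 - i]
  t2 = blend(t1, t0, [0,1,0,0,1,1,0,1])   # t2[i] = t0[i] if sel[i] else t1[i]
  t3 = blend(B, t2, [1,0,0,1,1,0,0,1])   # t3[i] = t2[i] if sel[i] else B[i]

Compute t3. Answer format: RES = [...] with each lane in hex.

t0 = [0xae, 0x17, 0x96, 0xb1, 0x32, 0xc7, 0x9f, 0x67]
t1 = [0x67, 0x9f, 0xc7, 0x32, 0xb1, 0x96, 0x17, 0xae]
t2 = [0x67, 0x17, 0xc7, 0x32, 0x32, 0xc7, 0x17, 0x67]
t3 = [0x67, 0xb1, 0xc7, 0x32, 0x32, 0xd1, 0xe2, 0x67]

RES = [0x67, 0xb1, 0xc7, 0x32, 0x32, 0xd1, 0xe2, 0x67]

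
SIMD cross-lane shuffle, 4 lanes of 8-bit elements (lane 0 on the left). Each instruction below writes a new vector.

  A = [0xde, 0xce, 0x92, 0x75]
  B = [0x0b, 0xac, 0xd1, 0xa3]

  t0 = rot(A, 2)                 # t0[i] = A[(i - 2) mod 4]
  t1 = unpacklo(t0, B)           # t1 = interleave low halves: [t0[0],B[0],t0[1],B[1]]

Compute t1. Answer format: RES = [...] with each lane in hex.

  t0: 92 75 de ce
  t1: 92 0b 75 ac

RES = [ 0x92  0x0b  0x75  0xac ]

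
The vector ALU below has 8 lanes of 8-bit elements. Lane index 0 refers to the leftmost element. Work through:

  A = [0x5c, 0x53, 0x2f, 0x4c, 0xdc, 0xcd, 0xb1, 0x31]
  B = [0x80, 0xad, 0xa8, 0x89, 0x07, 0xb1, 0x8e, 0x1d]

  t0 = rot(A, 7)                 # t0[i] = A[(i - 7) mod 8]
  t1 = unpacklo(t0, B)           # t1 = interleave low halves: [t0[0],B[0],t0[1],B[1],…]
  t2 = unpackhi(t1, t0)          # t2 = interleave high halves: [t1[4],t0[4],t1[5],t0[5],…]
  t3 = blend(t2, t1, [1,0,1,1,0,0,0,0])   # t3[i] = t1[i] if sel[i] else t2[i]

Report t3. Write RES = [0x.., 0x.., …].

RES = [ 0x53  0xcd  0x2f  0xad  0xdc  0x31  0x89  0x5c ]

t0 = [0x53, 0x2f, 0x4c, 0xdc, 0xcd, 0xb1, 0x31, 0x5c]
t1 = [0x53, 0x80, 0x2f, 0xad, 0x4c, 0xa8, 0xdc, 0x89]
t2 = [0x4c, 0xcd, 0xa8, 0xb1, 0xdc, 0x31, 0x89, 0x5c]
t3 = [0x53, 0xcd, 0x2f, 0xad, 0xdc, 0x31, 0x89, 0x5c]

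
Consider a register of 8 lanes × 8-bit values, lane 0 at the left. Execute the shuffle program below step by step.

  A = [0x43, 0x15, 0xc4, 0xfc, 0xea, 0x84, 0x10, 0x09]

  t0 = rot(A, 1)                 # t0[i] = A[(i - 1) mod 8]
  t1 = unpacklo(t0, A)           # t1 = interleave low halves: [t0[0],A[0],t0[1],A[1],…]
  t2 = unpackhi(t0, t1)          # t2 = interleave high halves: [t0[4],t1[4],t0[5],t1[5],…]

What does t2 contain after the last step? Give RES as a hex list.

  t0: 09 43 15 c4 fc ea 84 10
  t1: 09 43 43 15 15 c4 c4 fc
  t2: fc 15 ea c4 84 c4 10 fc

RES = [ 0xfc  0x15  0xea  0xc4  0x84  0xc4  0x10  0xfc ]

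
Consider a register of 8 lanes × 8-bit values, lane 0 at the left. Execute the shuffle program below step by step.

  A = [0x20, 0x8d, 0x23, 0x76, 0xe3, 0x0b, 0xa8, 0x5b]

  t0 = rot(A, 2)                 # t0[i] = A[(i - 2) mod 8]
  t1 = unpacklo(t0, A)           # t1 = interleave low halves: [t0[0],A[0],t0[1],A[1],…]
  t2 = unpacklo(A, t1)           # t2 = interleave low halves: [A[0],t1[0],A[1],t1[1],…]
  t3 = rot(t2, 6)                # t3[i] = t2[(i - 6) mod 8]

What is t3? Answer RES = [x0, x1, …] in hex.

  t0: a8 5b 20 8d 23 76 e3 0b
  t1: a8 20 5b 8d 20 23 8d 76
  t2: 20 a8 8d 20 23 5b 76 8d
  t3: 8d 20 23 5b 76 8d 20 a8

RES = [ 0x8d  0x20  0x23  0x5b  0x76  0x8d  0x20  0xa8 ]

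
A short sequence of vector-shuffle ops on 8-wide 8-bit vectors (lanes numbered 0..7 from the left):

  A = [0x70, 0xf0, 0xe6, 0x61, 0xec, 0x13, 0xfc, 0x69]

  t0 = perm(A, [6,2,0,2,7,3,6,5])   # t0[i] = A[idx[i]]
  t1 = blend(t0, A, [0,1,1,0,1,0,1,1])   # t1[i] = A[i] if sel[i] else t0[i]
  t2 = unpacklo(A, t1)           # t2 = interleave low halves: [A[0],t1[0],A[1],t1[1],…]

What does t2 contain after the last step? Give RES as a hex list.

RES = [ 0x70  0xfc  0xf0  0xf0  0xe6  0xe6  0x61  0xe6 ]

t0 = [0xfc, 0xe6, 0x70, 0xe6, 0x69, 0x61, 0xfc, 0x13]
t1 = [0xfc, 0xf0, 0xe6, 0xe6, 0xec, 0x61, 0xfc, 0x69]
t2 = [0x70, 0xfc, 0xf0, 0xf0, 0xe6, 0xe6, 0x61, 0xe6]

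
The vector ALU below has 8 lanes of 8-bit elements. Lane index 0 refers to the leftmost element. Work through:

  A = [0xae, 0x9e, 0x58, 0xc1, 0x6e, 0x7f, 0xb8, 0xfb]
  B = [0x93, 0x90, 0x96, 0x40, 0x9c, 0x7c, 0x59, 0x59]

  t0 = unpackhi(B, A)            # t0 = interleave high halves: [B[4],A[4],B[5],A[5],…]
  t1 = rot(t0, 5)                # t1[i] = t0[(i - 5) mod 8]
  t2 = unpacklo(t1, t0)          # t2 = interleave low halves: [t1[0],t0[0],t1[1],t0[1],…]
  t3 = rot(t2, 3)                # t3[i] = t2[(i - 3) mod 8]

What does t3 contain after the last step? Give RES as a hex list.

→ t0 |9c|6e|7c|7f|59|b8|59|fb|
→ t1 |7f|59|b8|59|fb|9c|6e|7c|
→ t2 |7f|9c|59|6e|b8|7c|59|7f|
→ t3 |7c|59|7f|7f|9c|59|6e|b8|

RES = [0x7c, 0x59, 0x7f, 0x7f, 0x9c, 0x59, 0x6e, 0xb8]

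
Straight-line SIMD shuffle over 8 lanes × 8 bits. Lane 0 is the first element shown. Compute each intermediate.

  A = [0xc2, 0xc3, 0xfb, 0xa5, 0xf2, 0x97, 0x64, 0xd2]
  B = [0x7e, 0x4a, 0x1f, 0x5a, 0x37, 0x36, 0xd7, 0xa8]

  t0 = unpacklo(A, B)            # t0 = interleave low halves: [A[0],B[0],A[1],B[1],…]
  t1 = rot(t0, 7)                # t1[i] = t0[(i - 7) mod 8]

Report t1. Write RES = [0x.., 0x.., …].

  t0: c2 7e c3 4a fb 1f a5 5a
  t1: 7e c3 4a fb 1f a5 5a c2

RES = [ 0x7e  0xc3  0x4a  0xfb  0x1f  0xa5  0x5a  0xc2 ]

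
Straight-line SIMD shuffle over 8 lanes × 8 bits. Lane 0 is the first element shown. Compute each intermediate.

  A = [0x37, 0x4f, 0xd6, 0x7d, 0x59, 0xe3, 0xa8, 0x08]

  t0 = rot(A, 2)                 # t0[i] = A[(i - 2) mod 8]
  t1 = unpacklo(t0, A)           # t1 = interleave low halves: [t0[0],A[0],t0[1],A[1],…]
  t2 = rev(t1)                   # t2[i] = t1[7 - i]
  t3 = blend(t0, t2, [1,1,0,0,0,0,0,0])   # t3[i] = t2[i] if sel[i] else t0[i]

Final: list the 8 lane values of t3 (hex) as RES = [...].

t0 = [0xa8, 0x08, 0x37, 0x4f, 0xd6, 0x7d, 0x59, 0xe3]
t1 = [0xa8, 0x37, 0x08, 0x4f, 0x37, 0xd6, 0x4f, 0x7d]
t2 = [0x7d, 0x4f, 0xd6, 0x37, 0x4f, 0x08, 0x37, 0xa8]
t3 = [0x7d, 0x4f, 0x37, 0x4f, 0xd6, 0x7d, 0x59, 0xe3]

RES = [0x7d, 0x4f, 0x37, 0x4f, 0xd6, 0x7d, 0x59, 0xe3]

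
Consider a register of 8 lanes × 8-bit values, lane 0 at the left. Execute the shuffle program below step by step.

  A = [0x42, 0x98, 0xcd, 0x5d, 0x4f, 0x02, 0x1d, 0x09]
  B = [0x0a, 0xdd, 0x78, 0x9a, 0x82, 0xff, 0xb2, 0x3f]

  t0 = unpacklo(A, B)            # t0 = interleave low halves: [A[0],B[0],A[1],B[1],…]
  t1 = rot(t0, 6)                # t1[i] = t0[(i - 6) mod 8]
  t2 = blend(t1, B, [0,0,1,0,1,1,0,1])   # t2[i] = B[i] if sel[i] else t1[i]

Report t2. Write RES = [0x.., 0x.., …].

RES = [0x98, 0xdd, 0x78, 0x78, 0x82, 0xff, 0x42, 0x3f]

t0 = [0x42, 0x0a, 0x98, 0xdd, 0xcd, 0x78, 0x5d, 0x9a]
t1 = [0x98, 0xdd, 0xcd, 0x78, 0x5d, 0x9a, 0x42, 0x0a]
t2 = [0x98, 0xdd, 0x78, 0x78, 0x82, 0xff, 0x42, 0x3f]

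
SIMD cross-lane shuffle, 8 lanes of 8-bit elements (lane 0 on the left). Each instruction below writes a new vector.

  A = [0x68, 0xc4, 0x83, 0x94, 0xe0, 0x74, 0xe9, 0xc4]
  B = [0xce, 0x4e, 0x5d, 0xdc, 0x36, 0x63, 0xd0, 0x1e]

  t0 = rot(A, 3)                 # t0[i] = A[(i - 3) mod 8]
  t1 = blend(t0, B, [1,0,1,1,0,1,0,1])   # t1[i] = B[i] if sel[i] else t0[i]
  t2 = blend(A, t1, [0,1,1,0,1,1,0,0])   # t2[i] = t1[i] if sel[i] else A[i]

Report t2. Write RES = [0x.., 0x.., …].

t0 = [0x74, 0xe9, 0xc4, 0x68, 0xc4, 0x83, 0x94, 0xe0]
t1 = [0xce, 0xe9, 0x5d, 0xdc, 0xc4, 0x63, 0x94, 0x1e]
t2 = [0x68, 0xe9, 0x5d, 0x94, 0xc4, 0x63, 0xe9, 0xc4]

RES = [ 0x68  0xe9  0x5d  0x94  0xc4  0x63  0xe9  0xc4 ]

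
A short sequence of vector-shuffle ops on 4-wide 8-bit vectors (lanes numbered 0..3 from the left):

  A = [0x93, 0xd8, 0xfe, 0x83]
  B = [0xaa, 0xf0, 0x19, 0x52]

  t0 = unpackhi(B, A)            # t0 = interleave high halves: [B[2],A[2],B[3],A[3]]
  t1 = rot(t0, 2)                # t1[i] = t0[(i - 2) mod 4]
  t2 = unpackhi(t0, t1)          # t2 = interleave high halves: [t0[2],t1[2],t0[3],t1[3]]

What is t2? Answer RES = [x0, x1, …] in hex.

→ t0 |19|fe|52|83|
→ t1 |52|83|19|fe|
→ t2 |52|19|83|fe|

RES = [0x52, 0x19, 0x83, 0xfe]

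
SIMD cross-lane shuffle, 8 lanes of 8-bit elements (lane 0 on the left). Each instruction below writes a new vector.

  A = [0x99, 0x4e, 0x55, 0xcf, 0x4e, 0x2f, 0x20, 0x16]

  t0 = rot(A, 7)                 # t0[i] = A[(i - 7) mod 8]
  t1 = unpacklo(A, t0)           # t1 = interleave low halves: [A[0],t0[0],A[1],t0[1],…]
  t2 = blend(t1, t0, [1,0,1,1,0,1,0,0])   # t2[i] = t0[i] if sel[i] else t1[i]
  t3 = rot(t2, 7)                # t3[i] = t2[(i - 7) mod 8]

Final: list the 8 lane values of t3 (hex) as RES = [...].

  t0: 4e 55 cf 4e 2f 20 16 99
  t1: 99 4e 4e 55 55 cf cf 4e
  t2: 4e 4e cf 4e 55 20 cf 4e
  t3: 4e cf 4e 55 20 cf 4e 4e

RES = [ 0x4e  0xcf  0x4e  0x55  0x20  0xcf  0x4e  0x4e ]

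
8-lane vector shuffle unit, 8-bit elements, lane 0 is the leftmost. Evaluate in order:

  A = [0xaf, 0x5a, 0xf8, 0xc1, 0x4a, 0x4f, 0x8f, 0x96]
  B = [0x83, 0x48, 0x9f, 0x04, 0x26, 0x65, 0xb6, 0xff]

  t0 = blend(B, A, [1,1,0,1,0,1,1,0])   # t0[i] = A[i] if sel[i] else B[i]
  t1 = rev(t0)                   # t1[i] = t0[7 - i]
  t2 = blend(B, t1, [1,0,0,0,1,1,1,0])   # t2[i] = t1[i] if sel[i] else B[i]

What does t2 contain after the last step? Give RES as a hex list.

t0 = [0xaf, 0x5a, 0x9f, 0xc1, 0x26, 0x4f, 0x8f, 0xff]
t1 = [0xff, 0x8f, 0x4f, 0x26, 0xc1, 0x9f, 0x5a, 0xaf]
t2 = [0xff, 0x48, 0x9f, 0x04, 0xc1, 0x9f, 0x5a, 0xff]

RES = [ 0xff  0x48  0x9f  0x04  0xc1  0x9f  0x5a  0xff ]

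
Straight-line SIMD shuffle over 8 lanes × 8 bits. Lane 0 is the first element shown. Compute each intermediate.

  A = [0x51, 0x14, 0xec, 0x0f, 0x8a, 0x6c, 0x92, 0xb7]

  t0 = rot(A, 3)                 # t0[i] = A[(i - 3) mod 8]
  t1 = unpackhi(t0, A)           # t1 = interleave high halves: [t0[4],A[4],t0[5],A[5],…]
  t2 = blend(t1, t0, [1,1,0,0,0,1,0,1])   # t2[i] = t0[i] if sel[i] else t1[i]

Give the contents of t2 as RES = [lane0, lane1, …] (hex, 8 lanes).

→ t0 |6c|92|b7|51|14|ec|0f|8a|
→ t1 |14|8a|ec|6c|0f|92|8a|b7|
→ t2 |6c|92|ec|6c|0f|ec|8a|8a|

RES = [0x6c, 0x92, 0xec, 0x6c, 0x0f, 0xec, 0x8a, 0x8a]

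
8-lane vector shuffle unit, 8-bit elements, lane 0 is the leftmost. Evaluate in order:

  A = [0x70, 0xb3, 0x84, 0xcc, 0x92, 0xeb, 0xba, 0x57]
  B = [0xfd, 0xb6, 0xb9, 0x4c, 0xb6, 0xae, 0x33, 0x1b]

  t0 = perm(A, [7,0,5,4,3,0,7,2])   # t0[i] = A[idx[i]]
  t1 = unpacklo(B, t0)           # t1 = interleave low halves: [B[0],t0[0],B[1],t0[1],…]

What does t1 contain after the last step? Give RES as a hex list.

t0 = [0x57, 0x70, 0xeb, 0x92, 0xcc, 0x70, 0x57, 0x84]
t1 = [0xfd, 0x57, 0xb6, 0x70, 0xb9, 0xeb, 0x4c, 0x92]

RES = [ 0xfd  0x57  0xb6  0x70  0xb9  0xeb  0x4c  0x92 ]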